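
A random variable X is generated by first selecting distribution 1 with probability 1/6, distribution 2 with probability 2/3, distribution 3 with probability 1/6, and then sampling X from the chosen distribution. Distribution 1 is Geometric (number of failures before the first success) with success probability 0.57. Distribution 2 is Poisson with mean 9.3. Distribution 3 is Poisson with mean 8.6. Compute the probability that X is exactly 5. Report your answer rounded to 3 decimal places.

Conditional on each component, P(X = 5): 1: 0.00837948; 2: 0.0530023; 3: 0.0721736.
By total probability, P(X = 5) = 0.166667·0.00837948 + 0.666667·0.0530023 + 0.166667·0.0721736 = 0.0487604.

0.049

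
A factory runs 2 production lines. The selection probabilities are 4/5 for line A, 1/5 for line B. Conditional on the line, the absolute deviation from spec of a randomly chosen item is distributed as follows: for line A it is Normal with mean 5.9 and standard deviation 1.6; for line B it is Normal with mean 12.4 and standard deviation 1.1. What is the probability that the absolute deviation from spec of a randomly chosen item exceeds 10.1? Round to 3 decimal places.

Conditional on each line, P(X > 10.1): A: 0.00433245; B: 0.981732.
By total probability, P(X > 10.1) = 0.8·0.00433245 + 0.2·0.981732 = 0.199812.

0.200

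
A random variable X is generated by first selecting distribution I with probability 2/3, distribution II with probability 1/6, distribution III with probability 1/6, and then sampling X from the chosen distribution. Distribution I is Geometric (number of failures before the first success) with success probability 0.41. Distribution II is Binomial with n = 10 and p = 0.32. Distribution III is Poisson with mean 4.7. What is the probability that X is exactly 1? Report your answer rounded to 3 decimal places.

Conditional on each component, P(X = 1): I: 0.2419; II: 0.0994787; III: 0.0427478.
By total probability, P(X = 1) = 0.666667·0.2419 + 0.166667·0.0994787 + 0.166667·0.0427478 = 0.184971.

0.185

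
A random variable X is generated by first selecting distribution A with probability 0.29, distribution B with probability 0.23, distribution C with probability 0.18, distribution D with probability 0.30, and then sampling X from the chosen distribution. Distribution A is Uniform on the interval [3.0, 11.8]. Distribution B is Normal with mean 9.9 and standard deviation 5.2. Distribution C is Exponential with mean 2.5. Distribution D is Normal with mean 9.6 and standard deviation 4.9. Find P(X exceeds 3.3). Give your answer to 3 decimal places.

0.805

Conditional on each component, P(X > 3.3): A: 0.965909; B: 0.897821; C: 0.267135; D: 0.900729.
By total probability, P(X > 3.3) = 0.29·0.965909 + 0.23·0.897821 + 0.18·0.267135 + 0.3·0.900729 = 0.804915.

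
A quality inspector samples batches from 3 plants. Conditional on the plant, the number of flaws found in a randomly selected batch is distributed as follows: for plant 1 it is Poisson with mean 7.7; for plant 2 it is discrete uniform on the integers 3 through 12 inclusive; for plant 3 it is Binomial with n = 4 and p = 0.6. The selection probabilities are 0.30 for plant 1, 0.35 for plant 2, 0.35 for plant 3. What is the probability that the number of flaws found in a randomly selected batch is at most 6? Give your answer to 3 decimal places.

0.595

Conditional on each plant, P(X ≤ 6): 1: 0.351369; 2: 0.4; 3: 1.
By total probability, P(X ≤ 6) = 0.3·0.351369 + 0.35·0.4 + 0.35·1 = 0.595411.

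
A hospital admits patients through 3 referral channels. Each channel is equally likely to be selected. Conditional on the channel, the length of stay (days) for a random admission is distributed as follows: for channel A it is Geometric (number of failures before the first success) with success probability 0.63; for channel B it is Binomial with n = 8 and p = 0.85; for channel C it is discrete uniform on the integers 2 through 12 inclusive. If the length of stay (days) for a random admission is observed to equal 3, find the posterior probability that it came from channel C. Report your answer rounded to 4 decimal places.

0.7248

Likelihoods P(X=3 | ·): A: 0.0319114; B: 0.00261157; C: 0.0909091.
Posterior ∝ prior × likelihood. Numerator for C: 0.333333·0.0909091 = 0.030303.
Normalizing constant: 0.333333·0.0319114 + 0.333333·0.00261157 + 0.333333·0.0909091 = 0.0418107.
P(C | observation) = 0.030303 / 0.0418107 = 0.724768.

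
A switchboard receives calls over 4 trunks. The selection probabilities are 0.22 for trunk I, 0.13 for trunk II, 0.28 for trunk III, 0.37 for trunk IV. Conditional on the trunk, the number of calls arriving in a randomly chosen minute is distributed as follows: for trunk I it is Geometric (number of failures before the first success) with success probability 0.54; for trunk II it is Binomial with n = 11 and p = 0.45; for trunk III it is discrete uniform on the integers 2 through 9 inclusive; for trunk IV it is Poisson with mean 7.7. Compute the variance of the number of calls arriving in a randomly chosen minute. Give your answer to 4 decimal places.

11.5248

Per component, I: μ=0.851852, E[X²]=2.30316; II: μ=4.95, E[X²]=27.225; III: μ=5.5, E[X²]=35.5; IV: μ=7.7, E[X²]=66.99.
E[X] = 0.22·0.851852 + 0.13·4.95 + 0.28·5.5 + 0.37·7.7 = 5.21991.
E[X²] = 0.22·2.30316 + 0.13·27.225 + 0.28·35.5 + 0.37·66.99 = 38.7722.
Var(X) = E[X²] − (E[X])² = 38.7722 − 27.2474 = 11.5248.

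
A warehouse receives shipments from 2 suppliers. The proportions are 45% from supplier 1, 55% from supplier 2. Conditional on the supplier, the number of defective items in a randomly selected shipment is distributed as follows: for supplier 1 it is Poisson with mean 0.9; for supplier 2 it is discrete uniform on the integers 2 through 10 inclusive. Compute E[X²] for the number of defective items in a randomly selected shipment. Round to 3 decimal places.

24.236

For each component E[X²] = Var + (mean)², giving 1: 1.71; 2: 42.6667.
Overall E[X²] = 0.45·1.71 + 0.55·42.6667 = 24.2362.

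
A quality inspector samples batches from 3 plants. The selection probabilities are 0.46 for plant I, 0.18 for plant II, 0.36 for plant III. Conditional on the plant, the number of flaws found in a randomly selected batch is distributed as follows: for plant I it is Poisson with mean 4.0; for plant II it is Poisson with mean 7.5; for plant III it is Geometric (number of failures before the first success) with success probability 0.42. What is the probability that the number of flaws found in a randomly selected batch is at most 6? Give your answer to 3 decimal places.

Conditional on each plant, P(X ≤ 6): I: 0.889326; II: 0.378155; III: 0.97792.
By total probability, P(X ≤ 6) = 0.46·0.889326 + 0.18·0.378155 + 0.36·0.97792 = 0.829209.

0.829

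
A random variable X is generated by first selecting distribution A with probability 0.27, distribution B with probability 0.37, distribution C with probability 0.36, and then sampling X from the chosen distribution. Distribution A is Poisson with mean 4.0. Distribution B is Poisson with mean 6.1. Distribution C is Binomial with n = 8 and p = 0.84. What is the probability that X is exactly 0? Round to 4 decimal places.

0.0058

Conditional on each component, P(X = 0): A: 0.0183156; B: 0.00224287; C: 4.29497e-07.
By total probability, P(X = 0) = 0.27·0.0183156 + 0.37·0.00224287 + 0.36·4.29497e-07 = 0.00577524.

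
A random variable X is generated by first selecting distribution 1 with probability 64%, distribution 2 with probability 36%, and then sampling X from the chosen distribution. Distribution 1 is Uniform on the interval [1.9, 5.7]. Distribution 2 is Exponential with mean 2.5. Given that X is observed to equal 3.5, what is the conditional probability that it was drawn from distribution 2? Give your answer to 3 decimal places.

0.174

Likelihoods f(3.5 | ·): 1: 0.263158; 2: 0.0986388.
Posterior ∝ prior × likelihood. Numerator for 2: 0.36·0.0986388 = 0.03551.
Normalizing constant: 0.64·0.263158 + 0.36·0.0986388 = 0.203931.
P(2 | observation) = 0.03551 / 0.203931 = 0.174127.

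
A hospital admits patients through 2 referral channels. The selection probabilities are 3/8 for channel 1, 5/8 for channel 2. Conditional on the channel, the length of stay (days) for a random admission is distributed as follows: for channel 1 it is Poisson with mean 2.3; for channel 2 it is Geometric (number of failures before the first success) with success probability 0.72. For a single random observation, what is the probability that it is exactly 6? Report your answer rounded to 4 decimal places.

Conditional on each channel, P(X = 6): 1: 0.0206138; 2: 0.000346961.
By total probability, P(X = 6) = 0.375·0.0206138 + 0.625·0.000346961 = 0.00794701.

0.0079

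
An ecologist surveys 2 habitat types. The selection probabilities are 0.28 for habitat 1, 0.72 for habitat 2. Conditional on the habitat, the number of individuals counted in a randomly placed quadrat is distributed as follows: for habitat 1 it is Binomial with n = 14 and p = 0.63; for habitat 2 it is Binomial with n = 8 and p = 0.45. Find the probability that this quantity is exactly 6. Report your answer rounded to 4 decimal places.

Conditional on each habitat, P(X = 6): 1: 0.0659496; 2: 0.0703329.
By total probability, P(X = 6) = 0.28·0.0659496 + 0.72·0.0703329 = 0.0691056.

0.0691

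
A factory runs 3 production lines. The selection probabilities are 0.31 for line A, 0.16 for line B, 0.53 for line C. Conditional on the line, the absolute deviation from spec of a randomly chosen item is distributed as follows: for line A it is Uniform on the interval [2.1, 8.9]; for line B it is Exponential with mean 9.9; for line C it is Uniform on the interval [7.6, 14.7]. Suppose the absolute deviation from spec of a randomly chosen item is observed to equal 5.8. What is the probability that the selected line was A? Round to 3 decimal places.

0.835

Likelihoods f(5.8 | ·): A: 0.147059; B: 0.056225; C: 0.
Posterior ∝ prior × likelihood. Numerator for A: 0.31·0.147059 = 0.0455882.
Normalizing constant: 0.31·0.147059 + 0.16·0.056225 + 0.53·0 = 0.0545842.
P(A | observation) = 0.0455882 / 0.0545842 = 0.83519.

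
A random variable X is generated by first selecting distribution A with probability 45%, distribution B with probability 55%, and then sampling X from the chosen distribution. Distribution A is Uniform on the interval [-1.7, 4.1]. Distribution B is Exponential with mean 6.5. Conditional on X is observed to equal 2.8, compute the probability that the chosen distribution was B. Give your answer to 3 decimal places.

0.415

Likelihoods f(2.8 | ·): A: 0.172414; B: 0.100001.
Posterior ∝ prior × likelihood. Numerator for B: 0.55·0.100001 = 0.0550008.
Normalizing constant: 0.45·0.172414 + 0.55·0.100001 = 0.132587.
P(B | observation) = 0.0550008 / 0.132587 = 0.414828.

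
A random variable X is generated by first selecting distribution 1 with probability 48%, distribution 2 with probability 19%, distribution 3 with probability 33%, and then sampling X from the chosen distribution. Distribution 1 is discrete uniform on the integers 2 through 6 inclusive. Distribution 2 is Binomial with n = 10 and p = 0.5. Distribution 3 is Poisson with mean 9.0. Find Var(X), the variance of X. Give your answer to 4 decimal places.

9.4594

Per component, 1: μ=4, E[X²]=18; 2: μ=5, E[X²]=27.5; 3: μ=9, E[X²]=90.
E[X] = 0.48·4 + 0.19·5 + 0.33·9 = 5.84.
E[X²] = 0.48·18 + 0.19·27.5 + 0.33·90 = 43.565.
Var(X) = E[X²] − (E[X])² = 43.565 − 34.1056 = 9.4594.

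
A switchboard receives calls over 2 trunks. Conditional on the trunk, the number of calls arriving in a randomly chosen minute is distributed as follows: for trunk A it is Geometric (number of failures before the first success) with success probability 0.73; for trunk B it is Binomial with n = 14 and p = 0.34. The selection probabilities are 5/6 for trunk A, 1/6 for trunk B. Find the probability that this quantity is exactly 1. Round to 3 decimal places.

Conditional on each trunk, P(X = 1): A: 0.1971; B: 0.0214624.
By total probability, P(X = 1) = 0.833333·0.1971 + 0.166667·0.0214624 = 0.167827.

0.168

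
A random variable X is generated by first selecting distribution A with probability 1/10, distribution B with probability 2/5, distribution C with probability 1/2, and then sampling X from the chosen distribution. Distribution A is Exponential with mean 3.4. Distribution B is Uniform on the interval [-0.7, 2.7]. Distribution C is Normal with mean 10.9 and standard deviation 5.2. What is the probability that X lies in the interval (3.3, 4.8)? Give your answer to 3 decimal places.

0.038

Conditional on each component, P(3.3 < X < 4.8): A: 0.135147; B: 0; C: 0.0484486.
By total probability, P(3.3 < X < 4.8) = 0.1·0.135147 + 0.4·0 + 0.5·0.0484486 = 0.037739.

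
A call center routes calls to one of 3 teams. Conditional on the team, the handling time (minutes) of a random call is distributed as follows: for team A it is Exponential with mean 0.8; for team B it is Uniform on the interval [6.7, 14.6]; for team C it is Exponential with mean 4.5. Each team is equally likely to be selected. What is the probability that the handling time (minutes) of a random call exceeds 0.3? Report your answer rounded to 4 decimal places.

0.8743

Conditional on each team, P(X > 0.3): A: 0.687289; B: 1; C: 0.935507.
By total probability, P(X > 0.3) = 0.333333·0.687289 + 0.333333·1 + 0.333333·0.935507 = 0.874265.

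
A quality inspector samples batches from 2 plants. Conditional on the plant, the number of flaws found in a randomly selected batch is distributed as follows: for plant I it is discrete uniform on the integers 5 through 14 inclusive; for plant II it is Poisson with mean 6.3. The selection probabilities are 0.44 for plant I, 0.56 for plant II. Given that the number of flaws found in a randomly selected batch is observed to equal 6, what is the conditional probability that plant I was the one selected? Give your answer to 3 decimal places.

0.330

Likelihoods P(X=6 | ·): I: 0.1; II: 0.159461.
Posterior ∝ prior × likelihood. Numerator for I: 0.44·0.1 = 0.044.
Normalizing constant: 0.44·0.1 + 0.56·0.159461 = 0.133298.
P(I | observation) = 0.044 / 0.133298 = 0.330087.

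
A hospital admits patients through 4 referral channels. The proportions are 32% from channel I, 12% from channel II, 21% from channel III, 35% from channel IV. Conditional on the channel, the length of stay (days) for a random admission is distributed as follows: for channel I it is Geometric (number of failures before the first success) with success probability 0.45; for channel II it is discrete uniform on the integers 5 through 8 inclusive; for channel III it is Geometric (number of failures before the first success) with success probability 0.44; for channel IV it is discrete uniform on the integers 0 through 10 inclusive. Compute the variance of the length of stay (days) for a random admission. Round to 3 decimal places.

9.599

Per component, I: μ=1.22222, E[X²]=4.20988; II: μ=6.5, E[X²]=43.5; III: μ=1.27273, E[X²]=4.5124; IV: μ=5, E[X²]=35.
E[X] = 0.32·1.22222 + 0.12·6.5 + 0.21·1.27273 + 0.35·5 = 3.18838.
E[X²] = 0.32·4.20988 + 0.12·43.5 + 0.21·4.5124 + 0.35·35 = 19.7648.
Var(X) = E[X²] − (E[X])² = 19.7648 − 10.1658 = 9.59897.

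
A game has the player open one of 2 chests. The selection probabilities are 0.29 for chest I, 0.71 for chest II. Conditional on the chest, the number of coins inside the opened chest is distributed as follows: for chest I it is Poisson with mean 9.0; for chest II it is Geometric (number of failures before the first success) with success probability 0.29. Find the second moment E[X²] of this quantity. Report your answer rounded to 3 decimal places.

36.350

For each component E[X²] = Var + (mean)², giving I: 90; II: 14.4364.
Overall E[X²] = 0.29·90 + 0.71·14.4364 = 36.3498.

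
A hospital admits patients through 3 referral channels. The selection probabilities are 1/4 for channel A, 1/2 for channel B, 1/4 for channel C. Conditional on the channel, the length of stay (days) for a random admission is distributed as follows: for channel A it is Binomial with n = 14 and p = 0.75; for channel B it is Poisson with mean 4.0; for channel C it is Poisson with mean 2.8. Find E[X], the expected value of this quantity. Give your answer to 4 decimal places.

5.3250

Component means — A: 10.5; B: 4; C: 2.8.
E[X] = 0.25·10.5 + 0.5·4 + 0.25·2.8 = 5.325.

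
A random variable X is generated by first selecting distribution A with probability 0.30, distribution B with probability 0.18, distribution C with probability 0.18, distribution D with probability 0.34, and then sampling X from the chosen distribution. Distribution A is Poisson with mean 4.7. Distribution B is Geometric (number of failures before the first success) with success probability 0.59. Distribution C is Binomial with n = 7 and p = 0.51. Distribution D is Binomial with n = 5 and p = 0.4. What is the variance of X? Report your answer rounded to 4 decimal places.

Per component, A: μ=4.7, E[X²]=26.79; B: μ=0.694915, E[X²]=1.66073; C: μ=3.57, E[X²]=14.4942; D: μ=2, E[X²]=5.2.
E[X] = 0.3·4.7 + 0.18·0.694915 + 0.18·3.57 + 0.34·2 = 2.85768.
E[X²] = 0.3·26.79 + 0.18·1.66073 + 0.18·14.4942 + 0.34·5.2 = 12.7129.
Var(X) = E[X²] − (E[X])² = 12.7129 − 8.16636 = 4.54653.

4.5465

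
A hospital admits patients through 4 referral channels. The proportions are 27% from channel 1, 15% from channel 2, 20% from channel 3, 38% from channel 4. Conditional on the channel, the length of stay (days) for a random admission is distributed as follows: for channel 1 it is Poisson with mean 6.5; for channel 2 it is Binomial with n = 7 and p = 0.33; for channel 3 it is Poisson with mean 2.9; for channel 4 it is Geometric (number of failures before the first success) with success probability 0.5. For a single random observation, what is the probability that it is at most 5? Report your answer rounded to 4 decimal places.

0.8079

Conditional on each channel, P(X ≤ 5): 1: 0.369041; 2: 0.993517; 3: 0.925826; 4: 0.984375.
By total probability, P(X ≤ 5) = 0.27·0.369041 + 0.15·0.993517 + 0.2·0.925826 + 0.38·0.984375 = 0.807896.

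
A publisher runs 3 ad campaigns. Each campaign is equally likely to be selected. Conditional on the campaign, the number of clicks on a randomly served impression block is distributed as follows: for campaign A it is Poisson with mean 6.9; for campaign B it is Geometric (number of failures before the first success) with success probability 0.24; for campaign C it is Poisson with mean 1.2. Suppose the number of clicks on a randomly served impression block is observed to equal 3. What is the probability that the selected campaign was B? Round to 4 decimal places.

Likelihoods P(X=3 | ·): A: 0.0551778; B: 0.105354; C: 0.0867439.
Posterior ∝ prior × likelihood. Numerator for B: 0.333333·0.105354 = 0.0351181.
Normalizing constant: 0.333333·0.0551778 + 0.333333·0.105354 + 0.333333·0.0867439 = 0.0824253.
P(B | observation) = 0.0351181 / 0.0824253 = 0.426059.

0.4261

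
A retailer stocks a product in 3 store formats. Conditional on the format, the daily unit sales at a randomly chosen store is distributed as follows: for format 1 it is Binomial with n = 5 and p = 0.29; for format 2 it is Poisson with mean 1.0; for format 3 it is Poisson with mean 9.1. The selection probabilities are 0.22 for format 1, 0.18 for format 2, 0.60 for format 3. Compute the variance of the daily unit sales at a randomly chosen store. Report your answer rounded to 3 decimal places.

20.685

Per component, 1: μ=1.45, E[X²]=3.132; 2: μ=1, E[X²]=2; 3: μ=9.1, E[X²]=91.91.
E[X] = 0.22·1.45 + 0.18·1 + 0.6·9.1 = 5.959.
E[X²] = 0.22·3.132 + 0.18·2 + 0.6·91.91 = 56.195.
Var(X) = E[X²] − (E[X])² = 56.195 − 35.5097 = 20.6854.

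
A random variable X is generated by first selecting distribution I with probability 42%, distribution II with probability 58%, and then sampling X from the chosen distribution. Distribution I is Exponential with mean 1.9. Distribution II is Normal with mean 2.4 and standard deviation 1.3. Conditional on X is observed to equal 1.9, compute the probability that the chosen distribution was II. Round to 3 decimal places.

Likelihoods f(1.9 | ·): I: 0.193621; II: 0.285.
Posterior ∝ prior × likelihood. Numerator for II: 0.58·0.285 = 0.1653.
Normalizing constant: 0.42·0.193621 + 0.58·0.285 = 0.246621.
P(II | observation) = 0.1653 / 0.246621 = 0.67026.

0.670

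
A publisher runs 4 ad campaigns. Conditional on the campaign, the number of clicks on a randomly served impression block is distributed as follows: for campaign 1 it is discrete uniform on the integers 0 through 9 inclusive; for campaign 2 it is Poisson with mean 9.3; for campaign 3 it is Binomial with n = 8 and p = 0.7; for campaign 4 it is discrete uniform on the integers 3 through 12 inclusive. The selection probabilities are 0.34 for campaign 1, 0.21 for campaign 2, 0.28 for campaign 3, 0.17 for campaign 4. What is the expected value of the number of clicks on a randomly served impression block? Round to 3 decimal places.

6.326

Component means — 1: 4.5; 2: 9.3; 3: 5.6; 4: 7.5.
E[X] = 0.34·4.5 + 0.21·9.3 + 0.28·5.6 + 0.17·7.5 = 6.326.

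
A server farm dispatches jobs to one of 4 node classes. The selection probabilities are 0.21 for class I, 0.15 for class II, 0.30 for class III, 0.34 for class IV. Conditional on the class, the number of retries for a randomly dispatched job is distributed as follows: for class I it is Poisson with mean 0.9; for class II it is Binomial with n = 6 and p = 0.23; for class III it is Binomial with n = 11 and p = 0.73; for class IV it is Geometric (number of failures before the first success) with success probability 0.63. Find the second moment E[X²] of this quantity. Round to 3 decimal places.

21.233

For each component E[X²] = Var + (mean)², giving I: 1.71; II: 2.967; III: 66.649; IV: 1.27715.
Overall E[X²] = 0.21·1.71 + 0.15·2.967 + 0.3·66.649 + 0.34·1.27715 = 21.2331.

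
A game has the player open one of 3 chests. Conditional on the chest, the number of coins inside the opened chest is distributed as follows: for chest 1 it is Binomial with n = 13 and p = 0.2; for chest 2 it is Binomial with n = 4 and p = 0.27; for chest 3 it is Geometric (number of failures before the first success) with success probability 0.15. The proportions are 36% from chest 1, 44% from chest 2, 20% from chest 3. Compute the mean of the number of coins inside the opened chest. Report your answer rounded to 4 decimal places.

Component means — 1: 2.6; 2: 1.08; 3: 5.66667.
E[X] = 0.36·2.6 + 0.44·1.08 + 0.2·5.66667 = 2.54453.

2.5445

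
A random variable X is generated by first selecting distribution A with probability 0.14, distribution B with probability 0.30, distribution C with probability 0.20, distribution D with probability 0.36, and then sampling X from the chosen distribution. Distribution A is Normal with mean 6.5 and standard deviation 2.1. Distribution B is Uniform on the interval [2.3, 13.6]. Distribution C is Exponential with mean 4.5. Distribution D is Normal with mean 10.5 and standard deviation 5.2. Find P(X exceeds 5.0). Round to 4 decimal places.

Conditional on each component, P(X > 5.0): A: 0.762475; B: 0.761062; C: 0.329193; D: 0.854902.
By total probability, P(X > 5.0) = 0.14·0.762475 + 0.3·0.761062 + 0.2·0.329193 + 0.36·0.854902 = 0.708668.

0.7087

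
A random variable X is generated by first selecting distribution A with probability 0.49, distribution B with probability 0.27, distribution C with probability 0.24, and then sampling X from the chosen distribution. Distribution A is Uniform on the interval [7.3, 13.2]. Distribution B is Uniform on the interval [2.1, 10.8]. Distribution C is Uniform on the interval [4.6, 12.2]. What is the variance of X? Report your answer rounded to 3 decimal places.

Per component, A: μ=10.25, E[X²]=107.963; B: μ=6.45, E[X²]=47.91; C: μ=8.4, E[X²]=75.3733.
E[X] = 0.49·10.25 + 0.27·6.45 + 0.24·8.4 = 8.78.
E[X²] = 0.49·107.963 + 0.27·47.91 + 0.24·75.3733 = 83.9273.
Var(X) = E[X²] − (E[X])² = 83.9273 − 77.0884 = 6.83893.

6.839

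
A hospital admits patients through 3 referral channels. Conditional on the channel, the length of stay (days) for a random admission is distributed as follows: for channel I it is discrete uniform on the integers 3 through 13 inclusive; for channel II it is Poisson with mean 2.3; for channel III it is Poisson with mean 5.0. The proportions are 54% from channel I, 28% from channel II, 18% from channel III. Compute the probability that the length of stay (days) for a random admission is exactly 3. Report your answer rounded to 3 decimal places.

0.131

Conditional on each channel, P(X = 3): I: 0.0909091; II: 0.203308; III: 0.140374.
By total probability, P(X = 3) = 0.54·0.0909091 + 0.28·0.203308 + 0.18·0.140374 = 0.131285.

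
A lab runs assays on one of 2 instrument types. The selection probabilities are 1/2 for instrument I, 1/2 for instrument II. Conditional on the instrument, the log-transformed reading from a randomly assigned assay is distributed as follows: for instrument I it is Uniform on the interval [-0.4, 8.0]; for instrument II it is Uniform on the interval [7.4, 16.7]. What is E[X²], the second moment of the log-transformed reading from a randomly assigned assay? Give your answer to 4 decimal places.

86.3650

For each component E[X²] = Var + (mean)², giving I: 20.32; II: 152.41.
Overall E[X²] = 0.5·20.32 + 0.5·152.41 = 86.365.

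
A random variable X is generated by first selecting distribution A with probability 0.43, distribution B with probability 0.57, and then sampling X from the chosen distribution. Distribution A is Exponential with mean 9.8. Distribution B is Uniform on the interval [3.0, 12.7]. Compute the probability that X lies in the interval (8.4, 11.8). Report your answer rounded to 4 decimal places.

0.2533

Conditional on each component, P(8.4 < X < 11.8): A: 0.124405; B: 0.350515.
By total probability, P(8.4 < X < 11.8) = 0.43·0.124405 + 0.57·0.350515 = 0.253288.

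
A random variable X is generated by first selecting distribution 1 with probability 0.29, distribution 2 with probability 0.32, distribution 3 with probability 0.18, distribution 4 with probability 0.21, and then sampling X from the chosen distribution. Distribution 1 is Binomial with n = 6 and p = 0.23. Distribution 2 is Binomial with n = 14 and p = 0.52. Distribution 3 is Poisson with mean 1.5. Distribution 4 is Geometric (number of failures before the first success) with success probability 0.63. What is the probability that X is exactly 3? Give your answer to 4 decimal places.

Conditional on each component, P(X = 3): 1: 0.111093; 2: 0.0159502; 3: 0.125511; 4: 0.0319114.
By total probability, P(X = 3) = 0.29·0.111093 + 0.32·0.0159502 + 0.18·0.125511 + 0.21·0.0319114 = 0.0666143.

0.0666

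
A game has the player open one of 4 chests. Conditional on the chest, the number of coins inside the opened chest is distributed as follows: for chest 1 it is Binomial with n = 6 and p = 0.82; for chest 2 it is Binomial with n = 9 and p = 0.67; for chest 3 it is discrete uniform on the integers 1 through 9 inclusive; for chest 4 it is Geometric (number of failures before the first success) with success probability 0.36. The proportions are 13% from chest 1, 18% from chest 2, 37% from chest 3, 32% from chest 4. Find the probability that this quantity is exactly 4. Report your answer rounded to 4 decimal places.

Conditional on each chest, P(X = 4): 1: 0.219731; 2: 0.0993664; 3: 0.111111; 4: 0.060398.
By total probability, P(X = 4) = 0.13·0.219731 + 0.18·0.0993664 + 0.37·0.111111 + 0.32·0.060398 = 0.106889.

0.1069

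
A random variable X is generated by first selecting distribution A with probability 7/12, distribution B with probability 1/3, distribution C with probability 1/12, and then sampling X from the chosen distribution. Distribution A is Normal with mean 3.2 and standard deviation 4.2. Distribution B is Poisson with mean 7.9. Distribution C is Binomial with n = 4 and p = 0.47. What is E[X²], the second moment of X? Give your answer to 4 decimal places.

For each component E[X²] = Var + (mean)², giving A: 27.88; B: 70.31; C: 4.5308.
Overall E[X²] = 0.583333·27.88 + 0.333333·70.31 + 0.0833333·4.5308 = 40.0776.

40.0776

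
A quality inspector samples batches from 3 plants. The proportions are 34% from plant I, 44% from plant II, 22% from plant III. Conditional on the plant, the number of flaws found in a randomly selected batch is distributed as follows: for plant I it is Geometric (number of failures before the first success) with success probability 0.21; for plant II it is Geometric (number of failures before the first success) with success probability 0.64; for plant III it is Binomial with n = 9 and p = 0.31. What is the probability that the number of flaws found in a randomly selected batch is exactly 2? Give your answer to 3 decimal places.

Conditional on each plant, P(X = 2): I: 0.131061; II: 0.082944; III: 0.257614.
By total probability, P(X = 2) = 0.34·0.131061 + 0.44·0.082944 + 0.22·0.257614 = 0.137731.

0.138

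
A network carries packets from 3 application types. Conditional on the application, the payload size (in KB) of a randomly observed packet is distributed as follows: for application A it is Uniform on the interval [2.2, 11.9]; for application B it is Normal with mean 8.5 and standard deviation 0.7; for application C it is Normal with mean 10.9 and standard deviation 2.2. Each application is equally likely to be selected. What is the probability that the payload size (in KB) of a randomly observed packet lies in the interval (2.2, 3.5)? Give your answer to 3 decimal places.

Conditional on each application, P(2.2 < X < 3.5): A: 0.134021; B: 4.57079e-13; C: 0.000346274.
By total probability, P(2.2 < X < 3.5) = 0.333333·0.134021 + 0.333333·4.57079e-13 + 0.333333·0.000346274 = 0.044789.

0.045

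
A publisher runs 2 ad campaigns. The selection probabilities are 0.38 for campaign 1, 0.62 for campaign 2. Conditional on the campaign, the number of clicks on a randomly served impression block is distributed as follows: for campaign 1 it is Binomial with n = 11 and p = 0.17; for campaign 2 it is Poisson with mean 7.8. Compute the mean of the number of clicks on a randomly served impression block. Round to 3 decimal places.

5.547

Component means — 1: 1.87; 2: 7.8.
E[X] = 0.38·1.87 + 0.62·7.8 = 5.5466.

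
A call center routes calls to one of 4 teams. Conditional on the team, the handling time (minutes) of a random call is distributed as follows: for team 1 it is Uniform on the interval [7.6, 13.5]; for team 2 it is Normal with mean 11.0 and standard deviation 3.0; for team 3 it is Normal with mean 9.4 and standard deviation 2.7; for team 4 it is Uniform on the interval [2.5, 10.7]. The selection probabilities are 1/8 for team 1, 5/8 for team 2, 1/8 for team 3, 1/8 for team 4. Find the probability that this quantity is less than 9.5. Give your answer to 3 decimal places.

Conditional on each team, P(X < 9.5): 1: 0.322034; 2: 0.308538; 3: 0.514772; 4: 0.853659.
By total probability, P(X < 9.5) = 0.125·0.322034 + 0.625·0.308538 + 0.125·0.514772 + 0.125·0.853659 = 0.404144.

0.404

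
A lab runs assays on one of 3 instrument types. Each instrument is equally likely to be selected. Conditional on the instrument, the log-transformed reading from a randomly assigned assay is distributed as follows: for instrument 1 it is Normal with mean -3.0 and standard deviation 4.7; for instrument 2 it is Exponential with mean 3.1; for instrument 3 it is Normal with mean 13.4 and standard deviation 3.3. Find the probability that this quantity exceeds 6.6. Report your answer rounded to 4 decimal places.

0.3733

Conditional on each instrument, P(X > 6.6): 1: 0.0205483; 2: 0.118952; 3: 0.98033.
By total probability, P(X > 6.6) = 0.333333·0.0205483 + 0.333333·0.118952 + 0.333333·0.98033 = 0.373277.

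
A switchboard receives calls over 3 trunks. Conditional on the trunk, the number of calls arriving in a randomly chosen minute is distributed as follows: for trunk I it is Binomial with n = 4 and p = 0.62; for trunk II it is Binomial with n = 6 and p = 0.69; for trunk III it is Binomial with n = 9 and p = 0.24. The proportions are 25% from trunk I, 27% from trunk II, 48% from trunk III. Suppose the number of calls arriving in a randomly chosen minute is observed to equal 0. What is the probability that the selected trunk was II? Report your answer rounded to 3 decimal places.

Likelihoods P(X=0 | ·): I: 0.0208514; II: 0.000887504; III: 0.0845906.
Posterior ∝ prior × likelihood. Numerator for II: 0.27·0.000887504 = 0.000239626.
Normalizing constant: 0.25·0.0208514 + 0.27·0.000887504 + 0.48·0.0845906 = 0.046056.
P(II | observation) = 0.000239626 / 0.046056 = 0.00520293.

0.005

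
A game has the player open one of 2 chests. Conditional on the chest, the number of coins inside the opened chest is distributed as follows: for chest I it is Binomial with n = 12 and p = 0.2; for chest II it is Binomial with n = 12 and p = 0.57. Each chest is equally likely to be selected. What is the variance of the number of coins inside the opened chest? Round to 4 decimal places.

Per component, I: μ=2.4, E[X²]=7.68; II: μ=6.84, E[X²]=49.7268.
E[X] = 0.5·2.4 + 0.5·6.84 = 4.62.
E[X²] = 0.5·7.68 + 0.5·49.7268 = 28.7034.
Var(X) = E[X²] − (E[X])² = 28.7034 − 21.3444 = 7.359.

7.3590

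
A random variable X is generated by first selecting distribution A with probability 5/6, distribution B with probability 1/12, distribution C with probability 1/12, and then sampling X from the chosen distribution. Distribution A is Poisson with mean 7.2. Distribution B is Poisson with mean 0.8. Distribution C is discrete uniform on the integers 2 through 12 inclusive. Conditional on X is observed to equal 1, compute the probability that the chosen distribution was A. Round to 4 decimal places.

Likelihoods P(X=1 | ·): A: 0.00537542; B: 0.359463; C: 0.
Posterior ∝ prior × likelihood. Numerator for A: 0.833333·0.00537542 = 0.00447951.
Normalizing constant: 0.833333·0.00537542 + 0.0833333·0.359463 + 0.0833333·0 = 0.0344348.
P(A | observation) = 0.00447951 / 0.0344348 = 0.130087.

0.1301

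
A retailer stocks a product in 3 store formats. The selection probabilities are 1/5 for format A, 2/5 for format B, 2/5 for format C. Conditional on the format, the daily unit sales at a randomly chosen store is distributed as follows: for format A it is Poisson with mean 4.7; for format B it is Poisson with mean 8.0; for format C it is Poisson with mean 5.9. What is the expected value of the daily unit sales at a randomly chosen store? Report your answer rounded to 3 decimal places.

Component means — A: 4.7; B: 8; C: 5.9.
E[X] = 0.2·4.7 + 0.4·8 + 0.4·5.9 = 6.5.

6.500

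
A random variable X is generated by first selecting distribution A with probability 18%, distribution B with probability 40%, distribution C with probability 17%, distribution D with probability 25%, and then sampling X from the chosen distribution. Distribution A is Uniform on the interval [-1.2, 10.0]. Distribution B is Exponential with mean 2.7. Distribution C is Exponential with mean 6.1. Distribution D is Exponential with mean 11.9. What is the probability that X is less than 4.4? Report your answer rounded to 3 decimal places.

Conditional on each component, P(X < 4.4): A: 0.5; B: 0.803998; C: 0.513886; D: 0.309092.
By total probability, P(X < 4.4) = 0.18·0.5 + 0.4·0.803998 + 0.17·0.513886 + 0.25·0.309092 = 0.576233.

0.576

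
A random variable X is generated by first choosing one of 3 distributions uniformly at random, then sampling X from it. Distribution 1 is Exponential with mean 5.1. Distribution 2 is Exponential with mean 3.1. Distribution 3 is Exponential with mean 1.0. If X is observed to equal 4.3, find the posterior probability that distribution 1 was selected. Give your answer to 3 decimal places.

0.473

Likelihoods f(4.3 | ·): 1: 0.084384; 2: 0.0805805; 3: 0.0135686.
Posterior ∝ prior × likelihood. Numerator for 1: 0.333333·0.084384 = 0.028128.
Normalizing constant: 0.333333·0.084384 + 0.333333·0.0805805 + 0.333333·0.0135686 = 0.059511.
P(1 | observation) = 0.028128 / 0.059511 = 0.472652.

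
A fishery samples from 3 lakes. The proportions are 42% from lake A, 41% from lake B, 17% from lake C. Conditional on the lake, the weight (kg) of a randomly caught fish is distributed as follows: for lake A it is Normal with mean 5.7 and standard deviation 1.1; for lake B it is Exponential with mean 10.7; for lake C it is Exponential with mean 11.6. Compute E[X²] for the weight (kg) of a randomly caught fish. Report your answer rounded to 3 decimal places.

153.786

For each component E[X²] = Var + (mean)², giving A: 33.7; B: 228.98; C: 269.12.
Overall E[X²] = 0.42·33.7 + 0.41·228.98 + 0.17·269.12 = 153.786.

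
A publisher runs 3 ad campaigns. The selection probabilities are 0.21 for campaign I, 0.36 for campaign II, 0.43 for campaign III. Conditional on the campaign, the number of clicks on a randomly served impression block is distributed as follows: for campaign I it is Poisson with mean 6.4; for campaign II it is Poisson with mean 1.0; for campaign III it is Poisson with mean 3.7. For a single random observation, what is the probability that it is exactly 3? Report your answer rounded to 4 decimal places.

0.1271

Conditional on each campaign, P(X = 3): I: 0.0725945; II: 0.0613132; III: 0.20872.
By total probability, P(X = 3) = 0.21·0.0725945 + 0.36·0.0613132 + 0.43·0.20872 = 0.127067.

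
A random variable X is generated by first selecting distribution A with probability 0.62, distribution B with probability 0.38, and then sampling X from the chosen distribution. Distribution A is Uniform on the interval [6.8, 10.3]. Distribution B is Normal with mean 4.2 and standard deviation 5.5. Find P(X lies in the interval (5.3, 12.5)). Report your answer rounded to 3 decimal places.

0.755

Conditional on each component, P(5.3 < X < 12.5): A: 1; B: 0.355103.
By total probability, P(5.3 < X < 12.5) = 0.62·1 + 0.38·0.355103 = 0.754939.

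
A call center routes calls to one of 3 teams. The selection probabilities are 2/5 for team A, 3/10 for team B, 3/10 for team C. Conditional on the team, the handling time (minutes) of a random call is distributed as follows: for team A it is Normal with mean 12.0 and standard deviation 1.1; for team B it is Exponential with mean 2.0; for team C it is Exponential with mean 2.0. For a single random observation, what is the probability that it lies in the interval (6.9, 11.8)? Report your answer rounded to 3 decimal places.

0.189

Conditional on each team, P(6.9 < X < 11.8): A: 0.427861; B: 0.0290062; C: 0.0290062.
By total probability, P(6.9 < X < 11.8) = 0.4·0.427861 + 0.3·0.0290062 + 0.3·0.0290062 = 0.188548.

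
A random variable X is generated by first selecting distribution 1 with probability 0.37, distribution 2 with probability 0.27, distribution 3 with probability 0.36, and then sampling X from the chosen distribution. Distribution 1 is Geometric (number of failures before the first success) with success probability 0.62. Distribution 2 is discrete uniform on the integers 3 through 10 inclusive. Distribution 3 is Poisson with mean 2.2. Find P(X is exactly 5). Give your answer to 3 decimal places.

Conditional on each component, P(X = 5): 1: 0.00491258; 2: 0.125; 3: 0.0475866.
By total probability, P(X = 5) = 0.37·0.00491258 + 0.27·0.125 + 0.36·0.0475866 = 0.0526988.

0.053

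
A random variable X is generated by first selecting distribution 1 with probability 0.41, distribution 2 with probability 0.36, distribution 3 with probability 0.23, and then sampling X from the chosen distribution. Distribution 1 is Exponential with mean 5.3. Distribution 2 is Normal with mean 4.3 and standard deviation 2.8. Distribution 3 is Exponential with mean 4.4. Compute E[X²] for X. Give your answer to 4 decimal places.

For each component E[X²] = Var + (mean)², giving 1: 56.18; 2: 26.33; 3: 38.72.
Overall E[X²] = 0.41·56.18 + 0.36·26.33 + 0.23·38.72 = 41.4182.

41.4182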